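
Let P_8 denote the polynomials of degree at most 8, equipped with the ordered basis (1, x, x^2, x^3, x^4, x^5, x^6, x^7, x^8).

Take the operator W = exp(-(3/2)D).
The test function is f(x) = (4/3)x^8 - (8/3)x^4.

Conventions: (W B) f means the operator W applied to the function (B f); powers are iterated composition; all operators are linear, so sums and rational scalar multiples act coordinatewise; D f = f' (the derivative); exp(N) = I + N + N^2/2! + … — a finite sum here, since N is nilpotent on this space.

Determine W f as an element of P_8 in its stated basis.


order-1 term: -16x^7 + 16x^3
order-2 term: 84x^6 - 36x^2
order-3 term: -252x^5 + 36x
order-4 term: (945/2)x^4 - 27/2
order-5 term: -567x^3
order-6 term: (1701/4)x^2
order-7 term: -(729/4)x
order-8 term: 2187/64
the series for exp(-(3/2)D) f terminates at order 8
exp(-(3/2)D) f = (4/3)x^8 - 16x^7 + 84x^6 - 252x^5 + (2819/6)x^4 - 551x^3 + (1557/4)x^2 - (585/4)x + 1323/64

g(x) = (4/3)x^8 - 16x^7 + 84x^6 - 252x^5 + (2819/6)x^4 - 551x^3 + (1557/4)x^2 - (585/4)x + 1323/64


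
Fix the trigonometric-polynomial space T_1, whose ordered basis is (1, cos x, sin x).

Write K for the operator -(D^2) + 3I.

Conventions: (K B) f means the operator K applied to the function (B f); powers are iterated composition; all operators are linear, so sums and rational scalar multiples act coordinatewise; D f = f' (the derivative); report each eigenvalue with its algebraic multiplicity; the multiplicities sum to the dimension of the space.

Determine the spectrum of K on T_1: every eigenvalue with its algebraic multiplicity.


λ = 3 (multiplicity 1), λ = 4 (multiplicity 2)

image of 1: 3
image of cos x: 4cos x
image of sin x: 4sin x
the matrix is diagonal; its diagonal is (3, 4, 4)
for a triangular matrix the eigenvalues are the diagonal entries, with algebraic multiplicity their repetition count


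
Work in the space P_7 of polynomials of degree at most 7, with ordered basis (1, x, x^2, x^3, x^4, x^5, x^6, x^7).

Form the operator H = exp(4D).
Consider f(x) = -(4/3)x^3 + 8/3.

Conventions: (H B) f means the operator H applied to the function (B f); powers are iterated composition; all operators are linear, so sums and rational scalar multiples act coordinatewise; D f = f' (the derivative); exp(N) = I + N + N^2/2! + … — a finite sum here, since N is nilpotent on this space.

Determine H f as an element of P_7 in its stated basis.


g(x) = -(4/3)x^3 - 16x^2 - 64x - 248/3

order-1 term: -16x^2
order-2 term: -64x
order-3 term: -256/3
the series for exp(4D) f terminates at order 3
exp(4D) f = -(4/3)x^3 - 16x^2 - 64x - 248/3


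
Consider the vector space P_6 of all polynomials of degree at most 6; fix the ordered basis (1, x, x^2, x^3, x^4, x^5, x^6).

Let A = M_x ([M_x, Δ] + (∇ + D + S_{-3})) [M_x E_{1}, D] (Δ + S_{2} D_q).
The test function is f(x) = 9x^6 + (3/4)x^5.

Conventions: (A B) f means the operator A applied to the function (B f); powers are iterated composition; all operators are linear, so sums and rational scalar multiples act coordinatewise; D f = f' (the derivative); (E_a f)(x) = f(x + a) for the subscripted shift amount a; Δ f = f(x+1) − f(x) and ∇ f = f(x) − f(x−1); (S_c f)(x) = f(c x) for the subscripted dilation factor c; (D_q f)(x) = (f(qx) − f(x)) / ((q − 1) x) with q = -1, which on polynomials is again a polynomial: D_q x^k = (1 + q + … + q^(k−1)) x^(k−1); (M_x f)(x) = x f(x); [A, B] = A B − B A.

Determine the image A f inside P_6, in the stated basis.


the result is g(x) = 13176x^6 - 33930x^5 + 36651x^4 - (32277/2)x^3 + 11337x^2 + (13449/4)x

Δ f = 54x^5 + (555/4)x^4 + (375/2)x^3 + (285/2)x^2 + (231/4)x + 39/4
D_q f = (3/4)x^4
S_{2} D_q f = 12x^4
(Δ + S_{2} D_q) f = 54x^5 + (603/4)x^4 + (375/2)x^3 + (285/2)x^2 + (231/4)x + 39/4
D (Δ + S_{2} D_q) f = 270x^4 + 603x^3 + (1125/2)x^2 + 285x + 231/4
E_{1} D (Δ + S_{2} D_q) f = 270x^4 + 1683x^3 + (7983/2)x^2 + 4299x + 7113/4
M_x E_{1} D (Δ + S_{2} D_q) f = 270x^5 + 1683x^4 + (7983/2)x^3 + 4299x^2 + (7113/4)x
E_{1} (Δ + S_{2} D_q) f = 54x^5 + (1683/4)x^4 + (2661/2)x^3 + (4299/2)x^2 + (7113/4)x + 2409/4
M_x E_{1} (Δ + S_{2} D_q) f = 54x^6 + (1683/4)x^5 + (2661/2)x^4 + (4299/2)x^3 + (7113/4)x^2 + (2409/4)x
D (M_x E_{1}) (Δ + S_{2} D_q) f = 324x^5 + (8415/4)x^4 + 5322x^3 + (12897/2)x^2 + (7113/2)x + 2409/4
[M_x E_{1}, D] (Δ + S_{2} D_q) f = -54x^5 - (1683/4)x^4 - (2661/2)x^3 - (4299/2)x^2 - (7113/4)x - 2409/4
Δ [M_x E_{1}, D] (Δ + S_{2} D_q) f = -270x^4 - 2223x^3 - 7056x^2 - (20487/2)x - 5733
M_x Δ [M_x E_{1}, D] (Δ + S_{2} D_q) f = -270x^5 - 2223x^4 - 7056x^3 - (20487/2)x^2 - 5733x
M_x [M_x E_{1}, D] (Δ + S_{2} D_q) f = -54x^6 - (1683/4)x^5 - (2661/2)x^4 - (4299/2)x^3 - (7113/4)x^2 - (2409/4)x
Δ M_x [M_x E_{1}, D] (Δ + S_{2} D_q) f = -324x^5 - (11655/4)x^4 - (21219/2)x^3 - 19449x^2 - (71019/4)x - 25341/4
[M_x, Δ] [M_x E_{1}, D] (Δ + S_{2} D_q) f = 54x^5 + (2763/4)x^4 + (7107/2)x^3 + (18411/2)x^2 + (48087/4)x + 25341/4
∇ [M_x E_{1}, D] (Δ + S_{2} D_q) f = -270x^4 - 1143x^3 - 2007x^2 - (3441/2)x - 1185/2
D [M_x E_{1}, D] (Δ + S_{2} D_q) f = -270x^4 - 1683x^3 - (7983/2)x^2 - 4299x - 7113/4
S_{-3} [M_x E_{1}, D] (Δ + S_{2} D_q) f = 13122x^5 - (136323/4)x^4 + (71847/2)x^3 - (38691/2)x^2 + (21339/4)x - 2409/4
(∇ + D + S_{-3}) [M_x E_{1}, D] (Δ + S_{2} D_q) f = 13122x^5 - (138483/4)x^4 + (66195/2)x^3 - 25344x^2 - (2739/4)x - 2973
([M_x, Δ] + (∇ + D + S_{-3})) [M_x E_{1}, D] (Δ + S_{2} D_q) f = 13176x^5 - 33930x^4 + 36651x^3 - (32277/2)x^2 + 11337x + 13449/4
M_x (([M_x, Δ] + (∇ + D + S_{-3})) [M_x E_{1}, D]) (Δ + S_{2} D_q) f = 13176x^6 - 33930x^5 + 36651x^4 - (32277/2)x^3 + 11337x^2 + (13449/4)x


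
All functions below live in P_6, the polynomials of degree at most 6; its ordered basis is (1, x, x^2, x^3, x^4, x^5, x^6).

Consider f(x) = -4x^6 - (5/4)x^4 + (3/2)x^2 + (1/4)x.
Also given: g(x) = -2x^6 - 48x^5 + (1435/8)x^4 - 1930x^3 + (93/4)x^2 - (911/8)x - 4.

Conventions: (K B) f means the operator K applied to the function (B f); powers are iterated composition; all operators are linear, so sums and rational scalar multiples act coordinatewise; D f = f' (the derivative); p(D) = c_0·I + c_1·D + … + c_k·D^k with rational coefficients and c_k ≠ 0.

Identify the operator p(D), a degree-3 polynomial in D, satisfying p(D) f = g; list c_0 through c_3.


c_0 = 1/2, c_1 = 2, c_2 = -3/2, c_3 = 4

D^0 f = -4x^6 - (5/4)x^4 + (3/2)x^2 + (1/4)x
D^1 f = -24x^5 - 5x^3 + 3x + 1/4
D^2 f = -120x^4 - 15x^2 + 3
D^3 f = -480x^3 - 30x
matching coefficients of g against c_0 f + c_1 Df + … from the top degree down determines the c_i
solution: c_0 = 1/2, c_1 = 2, c_2 = -3/2, c_3 = 4


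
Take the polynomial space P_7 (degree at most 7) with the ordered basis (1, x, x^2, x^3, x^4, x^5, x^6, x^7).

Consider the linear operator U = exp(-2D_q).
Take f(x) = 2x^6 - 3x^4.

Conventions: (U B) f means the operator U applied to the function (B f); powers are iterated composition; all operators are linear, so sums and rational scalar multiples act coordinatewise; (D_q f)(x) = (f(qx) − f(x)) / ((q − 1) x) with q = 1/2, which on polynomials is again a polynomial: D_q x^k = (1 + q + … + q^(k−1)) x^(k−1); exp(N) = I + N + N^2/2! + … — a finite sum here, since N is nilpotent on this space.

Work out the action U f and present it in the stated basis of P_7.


g(x) = 2x^6 - (63/8)x^5 + (1569/128)x^4 - (4005/512)x^3 - (12285/4096)x^2 + (39627/4096)x - 26649/4096

order-1 term: -(63/8)x^5 + (45/4)x^3
order-2 term: (1953/128)x^4 - (315/16)x^2
order-3 term: -(9765/512)x^3 + (315/16)x
order-4 term: (68355/4096)x^2 - 315/32
order-5 term: -(41013/4096)x
order-6 term: 13671/4096
the series for exp(-2D_q) f terminates at order 6
exp(-2D_q) f = 2x^6 - (63/8)x^5 + (1569/128)x^4 - (4005/512)x^3 - (12285/4096)x^2 + (39627/4096)x - 26649/4096


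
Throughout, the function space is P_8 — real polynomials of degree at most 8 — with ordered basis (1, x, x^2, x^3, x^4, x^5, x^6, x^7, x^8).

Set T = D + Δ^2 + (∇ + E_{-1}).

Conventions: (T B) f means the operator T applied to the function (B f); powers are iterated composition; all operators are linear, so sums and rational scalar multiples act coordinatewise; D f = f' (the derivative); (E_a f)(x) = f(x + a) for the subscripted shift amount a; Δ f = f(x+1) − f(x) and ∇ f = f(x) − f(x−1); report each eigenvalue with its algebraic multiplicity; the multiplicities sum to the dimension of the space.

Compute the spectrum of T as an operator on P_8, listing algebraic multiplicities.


image of 1: 1
image of x: x + 1
image of x^2: x^2 + 2x + 2
image of x^3: x^3 + 3x^2 + 6x + 6
image of x^4: x^4 + 4x^3 + 12x^2 + 24x + 14
image of x^5: x^5 + 5x^4 + 20x^3 + 60x^2 + 70x + 30
image of x^6: x^6 + 6x^5 + 30x^4 + 120x^3 + 210x^2 + 180x + 62
image of x^7: x^7 + 7x^6 + 42x^5 + 210x^4 + 490x^3 + 630x^2 + 434x + 126
image of x^8: x^8 + 8x^7 + 56x^6 + 336x^5 + 980x^4 + 1680x^3 + 1736x^2 + 1008x + 254
the matrix is upper triangular; its diagonal is (1, 1, 1, 1, 1, 1, 1, 1, 1)
for a triangular matrix the eigenvalues are the diagonal entries, with algebraic multiplicity their repetition count

λ = 1 (multiplicity 9)


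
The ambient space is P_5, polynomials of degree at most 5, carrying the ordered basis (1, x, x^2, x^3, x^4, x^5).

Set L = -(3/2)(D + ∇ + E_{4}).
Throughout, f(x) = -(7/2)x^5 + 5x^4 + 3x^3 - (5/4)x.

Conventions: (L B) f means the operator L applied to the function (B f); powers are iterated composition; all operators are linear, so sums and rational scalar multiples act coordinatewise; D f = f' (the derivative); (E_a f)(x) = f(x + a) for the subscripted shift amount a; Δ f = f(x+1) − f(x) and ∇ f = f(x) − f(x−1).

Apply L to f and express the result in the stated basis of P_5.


g(x) = (21/4)x^5 + 150x^4 + 603x^3 + (5313/2)x^2 + (36345/8)x + 6375/2

D f = -(35/2)x^4 + 20x^3 + 9x^2 - 5/4
∇ f = -(35/2)x^4 + 55x^3 - 56x^2 + (57/2)x - 27/4
E_{4} f = -(7/2)x^5 - 65x^4 - 477x^3 - 1724x^2 - (12229/4)x - 2117
(D + ∇ + E_{4}) f = -(7/2)x^5 - 100x^4 - 402x^3 - 1771x^2 - (12115/4)x - 2125
(-(3/2)(D + ∇ + E_{4})) f = (21/4)x^5 + 150x^4 + 603x^3 + (5313/2)x^2 + (36345/8)x + 6375/2


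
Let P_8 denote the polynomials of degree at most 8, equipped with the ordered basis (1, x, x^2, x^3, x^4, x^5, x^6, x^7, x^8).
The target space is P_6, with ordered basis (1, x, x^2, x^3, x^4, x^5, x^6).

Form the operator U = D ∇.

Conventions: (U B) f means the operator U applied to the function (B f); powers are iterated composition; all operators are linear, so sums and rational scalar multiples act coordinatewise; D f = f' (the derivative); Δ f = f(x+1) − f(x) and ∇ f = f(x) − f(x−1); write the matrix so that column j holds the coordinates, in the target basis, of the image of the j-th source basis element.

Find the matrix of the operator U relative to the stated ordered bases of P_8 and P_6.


image of 1: 0
image of x: 0
image of x^2: 2
image of x^3: 6x - 3
image of x^4: 12x^2 - 12x + 4
image of x^5: 20x^3 - 30x^2 + 20x - 5
image of x^6: 30x^4 - 60x^3 + 60x^2 - 30x + 6
image of x^7: 42x^5 - 105x^4 + 140x^3 - 105x^2 + 42x - 7
image of x^8: 56x^6 - 168x^5 + 280x^4 - 280x^3 + 168x^2 - 56x + 8
each image's coordinates form column j of the matrix

the matrix is [[0, 0, 2, -3, 4, -5, 6, -7, 8]; [0, 0, 0, 6, -12, 20, -30, 42, -56]; [0, 0, 0, 0, 12, -30, 60, -105, 168]; [0, 0, 0, 0, 0, 20, -60, 140, -280]; [0, 0, 0, 0, 0, 0, 30, -105, 280]; [0, 0, 0, 0, 0, 0, 0, 42, -168]; [0, 0, 0, 0, 0, 0, 0, 0, 56]] (rows listed top to bottom)


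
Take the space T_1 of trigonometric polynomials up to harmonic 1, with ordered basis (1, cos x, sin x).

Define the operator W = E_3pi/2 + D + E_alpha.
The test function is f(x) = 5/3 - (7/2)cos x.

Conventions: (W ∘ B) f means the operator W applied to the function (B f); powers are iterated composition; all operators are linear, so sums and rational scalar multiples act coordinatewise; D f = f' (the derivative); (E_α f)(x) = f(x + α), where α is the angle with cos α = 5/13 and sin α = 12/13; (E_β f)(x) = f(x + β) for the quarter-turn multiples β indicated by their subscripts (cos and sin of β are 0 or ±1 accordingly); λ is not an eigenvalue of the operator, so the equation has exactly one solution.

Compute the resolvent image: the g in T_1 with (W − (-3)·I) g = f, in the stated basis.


the result is g(x) = 1/3 - (77/80)cos x - (21/80)sin x

write g with unknown coordinates in the stated basis and equate coefficients in (W − (-3)·I) g = f
solving from the highest basis element down gives g = 1/3 - (77/80)cos x - (21/80)sin x
check: W g = 2/3 - (49/80)cos x + (63/80)sin x
so W g − (-3)·g = 5/3 - (7/2)cos x = f ✓


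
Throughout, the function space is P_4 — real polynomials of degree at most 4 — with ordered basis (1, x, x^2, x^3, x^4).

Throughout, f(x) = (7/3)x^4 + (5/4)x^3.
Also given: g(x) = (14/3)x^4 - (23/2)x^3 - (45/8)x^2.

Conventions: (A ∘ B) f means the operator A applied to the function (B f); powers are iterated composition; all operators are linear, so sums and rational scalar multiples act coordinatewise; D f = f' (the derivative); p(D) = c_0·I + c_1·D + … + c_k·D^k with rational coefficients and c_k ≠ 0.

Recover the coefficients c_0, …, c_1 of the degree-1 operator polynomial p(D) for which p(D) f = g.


p(D) = 2·I − (3/2)·D, i.e. c_0 = 2, c_1 = -3/2

D^0 f = (7/3)x^4 + (5/4)x^3
D^1 f = (28/3)x^3 + (15/4)x^2
matching coefficients of g against c_0 f + c_1 Df + … from the top degree down determines the c_i
solution: c_0 = 2, c_1 = -3/2


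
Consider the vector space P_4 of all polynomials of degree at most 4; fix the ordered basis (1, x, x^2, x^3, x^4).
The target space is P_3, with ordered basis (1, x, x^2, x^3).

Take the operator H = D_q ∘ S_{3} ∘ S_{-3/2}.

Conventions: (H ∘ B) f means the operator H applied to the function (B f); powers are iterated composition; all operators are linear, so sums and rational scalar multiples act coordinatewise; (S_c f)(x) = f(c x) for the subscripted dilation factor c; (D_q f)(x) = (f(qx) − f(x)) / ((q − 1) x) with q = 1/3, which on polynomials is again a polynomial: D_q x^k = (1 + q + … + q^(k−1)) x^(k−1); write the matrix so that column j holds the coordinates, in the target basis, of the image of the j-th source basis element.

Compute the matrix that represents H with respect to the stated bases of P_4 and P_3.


the matrix is [[0, -9/2, 0, 0, 0]; [0, 0, 27, 0, 0]; [0, 0, 0, -1053/8, 0]; [0, 0, 0, 0, 1215/2]] (rows listed top to bottom)

image of 1: 0
image of x: -9/2
image of x^2: 27x
image of x^3: -(1053/8)x^2
image of x^4: (1215/2)x^3
each image's coordinates form column j of the matrix


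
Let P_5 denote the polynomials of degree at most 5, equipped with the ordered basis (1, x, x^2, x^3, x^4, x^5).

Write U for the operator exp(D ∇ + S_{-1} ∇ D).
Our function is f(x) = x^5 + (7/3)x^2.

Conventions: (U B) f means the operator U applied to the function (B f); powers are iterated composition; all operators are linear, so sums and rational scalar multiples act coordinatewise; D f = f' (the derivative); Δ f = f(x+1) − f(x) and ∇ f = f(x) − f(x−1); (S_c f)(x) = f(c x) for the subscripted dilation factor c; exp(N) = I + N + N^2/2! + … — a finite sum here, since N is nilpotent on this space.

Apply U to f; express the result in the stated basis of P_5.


order-1 term: -60x^2 - 2/3
order-2 term: -120
the series for exp(D ∇ + S_{-1} ∇ D) f terminates at order 2
exp(D ∇ + S_{-1} ∇ D) f = x^5 - (173/3)x^2 - 362/3

g(x) = x^5 - (173/3)x^2 - 362/3


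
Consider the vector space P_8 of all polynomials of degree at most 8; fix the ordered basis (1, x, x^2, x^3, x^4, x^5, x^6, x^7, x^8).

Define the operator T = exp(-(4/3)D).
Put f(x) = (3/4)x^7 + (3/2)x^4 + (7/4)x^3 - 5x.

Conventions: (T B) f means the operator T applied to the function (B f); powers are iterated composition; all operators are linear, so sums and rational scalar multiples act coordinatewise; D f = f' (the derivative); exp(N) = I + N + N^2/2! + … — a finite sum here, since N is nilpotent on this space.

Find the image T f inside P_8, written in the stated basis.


the image equals g(x) = (3/4)x^7 - 7x^6 + 28x^5 - (1093/18)x^4 + (8285/108)x^3 - (1549/27)x^2 + (4765/243)x + 1196/729

order-1 term: -7x^6 - 8x^3 - 7x^2 + 20/3
order-2 term: 28x^5 + 16x^2 + (28/3)x
order-3 term: -(560/9)x^4 - (128/9)x - 112/27
order-4 term: (2240/27)x^3 + 128/27
order-5 term: -(1792/27)x^2
order-6 term: (7168/243)x
order-7 term: -4096/729
the series for exp(-(4/3)D) f terminates at order 7
exp(-(4/3)D) f = (3/4)x^7 - 7x^6 + 28x^5 - (1093/18)x^4 + (8285/108)x^3 - (1549/27)x^2 + (4765/243)x + 1196/729


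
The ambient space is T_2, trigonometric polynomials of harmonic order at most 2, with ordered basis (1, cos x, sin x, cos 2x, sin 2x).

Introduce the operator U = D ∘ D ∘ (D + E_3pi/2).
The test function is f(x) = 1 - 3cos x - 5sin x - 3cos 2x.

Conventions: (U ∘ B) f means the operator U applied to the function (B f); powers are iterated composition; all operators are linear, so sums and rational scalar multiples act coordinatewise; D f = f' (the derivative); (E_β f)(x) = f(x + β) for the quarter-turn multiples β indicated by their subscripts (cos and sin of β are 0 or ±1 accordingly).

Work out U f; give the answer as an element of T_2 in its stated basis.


the result is g(x) = -12cos 2x - 24sin 2x

D f = -5cos x + 3sin x + 6sin 2x
E_3pi/2 f = 1 + 5cos x - 3sin x + 3cos 2x
(D + E_3pi/2) f = 1 + 3cos 2x + 6sin 2x
D (D + E_3pi/2) f = 12cos 2x - 6sin 2x
D D (D + E_3pi/2) f = -12cos 2x - 24sin 2x


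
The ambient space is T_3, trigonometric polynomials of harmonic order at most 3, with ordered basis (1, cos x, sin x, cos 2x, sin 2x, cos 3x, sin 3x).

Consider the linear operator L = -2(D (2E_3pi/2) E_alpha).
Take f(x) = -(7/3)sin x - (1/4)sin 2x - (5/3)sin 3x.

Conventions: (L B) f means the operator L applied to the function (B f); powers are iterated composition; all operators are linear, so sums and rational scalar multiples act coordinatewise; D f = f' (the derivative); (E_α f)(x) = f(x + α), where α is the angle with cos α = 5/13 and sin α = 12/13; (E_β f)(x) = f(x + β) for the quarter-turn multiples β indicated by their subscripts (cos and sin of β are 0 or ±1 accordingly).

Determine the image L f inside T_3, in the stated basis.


the result is g(x) = (112/13)cos x + (140/39)sin x + (238/169)cos 2x + (240/169)sin 2x + (16560/2197)cos 3x + (40700/2197)sin 3x

E_alpha f = -(28/13)cos x - (35/39)sin x - (30/169)cos 2x + (119/676)sin 2x + (1380/2197)cos 3x + (10175/6591)sin 3x
E_3pi/2 E_alpha f = (35/39)cos x - (28/13)sin x + (30/169)cos 2x - (119/676)sin 2x + (10175/6591)cos 3x - (1380/2197)sin 3x
(2E_3pi/2) E_alpha f = (70/39)cos x - (56/13)sin x + (60/169)cos 2x - (119/338)sin 2x + (20350/6591)cos 3x - (2760/2197)sin 3x
D (2E_3pi/2) E_alpha f = -(56/13)cos x - (70/39)sin x - (119/169)cos 2x - (120/169)sin 2x - (8280/2197)cos 3x - (20350/2197)sin 3x
(-2(D (2E_3pi/2) E_alpha)) f = (112/13)cos x + (140/39)sin x + (238/169)cos 2x + (240/169)sin 2x + (16560/2197)cos 3x + (40700/2197)sin 3x


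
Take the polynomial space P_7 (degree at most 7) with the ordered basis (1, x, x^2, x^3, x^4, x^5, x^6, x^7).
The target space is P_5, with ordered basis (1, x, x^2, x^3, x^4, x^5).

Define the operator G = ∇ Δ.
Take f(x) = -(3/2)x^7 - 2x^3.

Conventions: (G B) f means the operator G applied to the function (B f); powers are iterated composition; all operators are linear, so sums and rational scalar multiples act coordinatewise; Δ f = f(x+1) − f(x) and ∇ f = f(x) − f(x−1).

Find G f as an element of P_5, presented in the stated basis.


g(x) = -63x^5 - 105x^3 - 33x

Δ f = -(21/2)x^6 - (63/2)x^5 - (105/2)x^4 - (105/2)x^3 - (75/2)x^2 - (33/2)x - 7/2
∇ Δ f = -63x^5 - 105x^3 - 33x


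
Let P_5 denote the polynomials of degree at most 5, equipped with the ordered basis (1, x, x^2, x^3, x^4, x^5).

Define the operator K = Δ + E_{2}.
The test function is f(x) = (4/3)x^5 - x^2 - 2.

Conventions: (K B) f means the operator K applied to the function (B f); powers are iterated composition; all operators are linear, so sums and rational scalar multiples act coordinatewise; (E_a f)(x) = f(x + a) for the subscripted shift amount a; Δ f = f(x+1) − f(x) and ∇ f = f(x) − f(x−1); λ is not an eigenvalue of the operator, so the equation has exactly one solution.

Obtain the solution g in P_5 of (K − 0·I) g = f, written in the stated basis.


write g with unknown coordinates in the stated basis and equate coefficients in (K − 0·I) g = f
solving from the highest basis element down gives g = (4/3)x^5 - 20x^4 + (520/3)x^3 - 1081x^2 + (13478/3)x - 9339
check: K g = (4/3)x^5 - x^2 - 2
so K g − 0·g = (4/3)x^5 - x^2 - 2 = f ✓

the image equals g(x) = (4/3)x^5 - 20x^4 + (520/3)x^3 - 1081x^2 + (13478/3)x - 9339


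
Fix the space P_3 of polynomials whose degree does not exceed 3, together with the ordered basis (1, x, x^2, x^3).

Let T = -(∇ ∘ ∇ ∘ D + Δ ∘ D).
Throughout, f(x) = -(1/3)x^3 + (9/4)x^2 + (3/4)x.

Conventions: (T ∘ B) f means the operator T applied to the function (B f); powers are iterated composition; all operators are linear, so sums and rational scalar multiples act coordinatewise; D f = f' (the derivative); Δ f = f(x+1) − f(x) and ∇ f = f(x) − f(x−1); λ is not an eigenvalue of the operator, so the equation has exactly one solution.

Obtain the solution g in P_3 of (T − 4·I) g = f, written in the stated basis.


the result is g(x) = (1/12)x^3 - (9/16)x^2 - (5/16)x + 3/32

write g with unknown coordinates in the stated basis and equate coefficients in (T − 4·I) g = f
solving from the highest basis element down gives g = (1/12)x^3 - (9/16)x^2 - (5/16)x + 3/32
check: T g = -(1/2)x + 3/8
so T g − 4·g = -(1/3)x^3 + (9/4)x^2 + (3/4)x = f ✓


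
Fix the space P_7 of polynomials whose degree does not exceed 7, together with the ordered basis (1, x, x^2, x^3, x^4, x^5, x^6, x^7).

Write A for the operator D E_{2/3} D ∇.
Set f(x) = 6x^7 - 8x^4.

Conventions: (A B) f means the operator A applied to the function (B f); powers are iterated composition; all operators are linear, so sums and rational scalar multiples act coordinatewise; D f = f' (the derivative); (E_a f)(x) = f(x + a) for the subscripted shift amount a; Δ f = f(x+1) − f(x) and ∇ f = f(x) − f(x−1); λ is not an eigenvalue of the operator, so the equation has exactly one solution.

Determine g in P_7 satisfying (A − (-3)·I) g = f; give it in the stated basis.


the image equals g(x) = 2x^7 - (428/3)x^4 - (280/3)x^3 - (280/3)x^2 + (30116/27)x + 30220/81

write g with unknown coordinates in the stated basis and equate coefficients in (A − (-3)·I) g = f
solving from the highest basis element down gives g = 2x^7 - (428/3)x^4 - (280/3)x^3 - (280/3)x^2 + (30116/27)x + 30220/81
check: A g = 420x^4 + 280x^3 + 280x^2 - (30116/9)x - 30220/27
so A g − (-3)·g = 6x^7 - 8x^4 = f ✓


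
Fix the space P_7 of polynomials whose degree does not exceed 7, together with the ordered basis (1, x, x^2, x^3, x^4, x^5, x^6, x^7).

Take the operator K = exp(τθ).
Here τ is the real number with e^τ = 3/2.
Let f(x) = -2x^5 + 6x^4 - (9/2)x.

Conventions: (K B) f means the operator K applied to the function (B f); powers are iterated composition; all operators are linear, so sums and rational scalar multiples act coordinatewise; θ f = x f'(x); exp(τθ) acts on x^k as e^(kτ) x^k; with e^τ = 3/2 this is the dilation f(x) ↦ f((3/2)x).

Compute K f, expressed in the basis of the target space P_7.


exp(τθ) x^k = e^(kτ) x^k; with e^τ = 3/2 this sends x^k to (3/2)^k x^k
x ↦ 3/2 x
x^4 ↦ 81/16 x^4
x^5 ↦ 243/32 x^5
applying this coordinatewise to f: exp(τθ) f = -(243/16)x^5 + (243/8)x^4 - (27/4)x

the result is g(x) = -(243/16)x^5 + (243/8)x^4 - (27/4)x


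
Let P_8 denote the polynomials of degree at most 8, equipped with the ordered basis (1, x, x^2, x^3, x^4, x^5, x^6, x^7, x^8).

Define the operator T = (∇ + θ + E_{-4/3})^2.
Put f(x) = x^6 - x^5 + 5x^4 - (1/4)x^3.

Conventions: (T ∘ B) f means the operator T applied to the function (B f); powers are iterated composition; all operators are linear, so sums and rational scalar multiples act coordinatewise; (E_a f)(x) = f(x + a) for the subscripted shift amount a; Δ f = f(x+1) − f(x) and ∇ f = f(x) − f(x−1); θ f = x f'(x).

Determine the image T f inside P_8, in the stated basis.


∇ f = 6x^5 - 20x^4 + 50x^3 - (223/4)x^2 + (127/4)x - 29/4
θ f = 6x^6 - 5x^5 + 20x^4 - (3/4)x^3
E_{-4/3} f = x^6 - 9x^5 + (115/3)x^4 - (9947/108)x^3 + (1129/9)x^2 - (7276/81)x + 19120/729
(∇ + θ + E_{-4/3}) f = 7x^6 - 8x^5 + (115/3)x^4 - (1157/27)x^3 + (2509/36)x^2 - (18817/324)x + 55339/2916
∇ (∇ + θ + E_{-4/3}) f = 42x^5 - 145x^4 + (1120/3)x^3 - (4892/9)x^2 + (9059/18)x - 36281/162
θ (∇ + θ + E_{-4/3}) f = 42x^6 - 40x^5 + (460/3)x^4 - (1157/9)x^3 + (2509/18)x^2 - (18817/324)x
E_{-4/3} (∇ + θ + E_{-4/3}) f = 7x^6 - 64x^5 + (835/3)x^4 - (19477/27)x^3 + (42173/36)x^2 - (369145/324)x + 1504903/2916
(∇ + θ + E_{-4/3}) (∇ + θ + E_{-4/3}) f = 49x^6 - 62x^5 + (860/3)x^4 - (12868/27)x^3 + (27623/36)x^2 - (56225/81)x + 851845/2916

the result is g(x) = 49x^6 - 62x^5 + (860/3)x^4 - (12868/27)x^3 + (27623/36)x^2 - (56225/81)x + 851845/2916


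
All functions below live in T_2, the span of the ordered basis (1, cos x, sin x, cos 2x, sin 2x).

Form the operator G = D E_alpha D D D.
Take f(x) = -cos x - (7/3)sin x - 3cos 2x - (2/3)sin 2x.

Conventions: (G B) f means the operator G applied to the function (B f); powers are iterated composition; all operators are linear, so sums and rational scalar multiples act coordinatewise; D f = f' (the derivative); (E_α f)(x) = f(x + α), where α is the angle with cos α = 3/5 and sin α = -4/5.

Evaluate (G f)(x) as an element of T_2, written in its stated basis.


D f = -(7/3)cos x + sin x - (4/3)cos 2x + 6sin 2x
D D f = cos x + (7/3)sin x + 12cos 2x + (8/3)sin 2x
D (D D) f = (7/3)cos x - sin x + (16/3)cos 2x - 24sin 2x
E_alpha D (D D) f = (11/5)cos x + (19/15)sin x + (1616/75)cos 2x + (296/25)sin 2x
D E_alpha D (D D) f = (19/15)cos x - (11/5)sin x + (592/25)cos 2x - (3232/75)sin 2x

the result is g(x) = (19/15)cos x - (11/5)sin x + (592/25)cos 2x - (3232/75)sin 2x


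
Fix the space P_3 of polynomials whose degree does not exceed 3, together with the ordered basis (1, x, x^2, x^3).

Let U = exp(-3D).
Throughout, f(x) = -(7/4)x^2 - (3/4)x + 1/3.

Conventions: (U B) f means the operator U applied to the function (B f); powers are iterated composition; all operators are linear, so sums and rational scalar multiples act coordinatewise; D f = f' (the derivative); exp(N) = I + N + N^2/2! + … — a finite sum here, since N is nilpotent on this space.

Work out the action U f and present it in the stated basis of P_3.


order-1 term: (21/2)x + 9/4
order-2 term: -63/4
the series for exp(-3D) f terminates at order 2
exp(-3D) f = -(7/4)x^2 + (39/4)x - 79/6

the image equals g(x) = -(7/4)x^2 + (39/4)x - 79/6


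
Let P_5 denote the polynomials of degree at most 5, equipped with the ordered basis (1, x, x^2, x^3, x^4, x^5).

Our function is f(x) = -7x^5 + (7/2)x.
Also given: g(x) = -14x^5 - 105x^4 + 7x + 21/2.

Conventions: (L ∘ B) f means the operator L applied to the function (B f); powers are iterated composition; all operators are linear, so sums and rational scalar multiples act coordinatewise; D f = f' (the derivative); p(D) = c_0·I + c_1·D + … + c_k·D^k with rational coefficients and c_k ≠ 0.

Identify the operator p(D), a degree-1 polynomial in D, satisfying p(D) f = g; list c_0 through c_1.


p(D) = 2·I + 3·D, i.e. c_0 = 2, c_1 = 3

D^0 f = -7x^5 + (7/2)x
D^1 f = -35x^4 + 7/2
matching coefficients of g against c_0 f + c_1 Df + … from the top degree down determines the c_i
solution: c_0 = 2, c_1 = 3


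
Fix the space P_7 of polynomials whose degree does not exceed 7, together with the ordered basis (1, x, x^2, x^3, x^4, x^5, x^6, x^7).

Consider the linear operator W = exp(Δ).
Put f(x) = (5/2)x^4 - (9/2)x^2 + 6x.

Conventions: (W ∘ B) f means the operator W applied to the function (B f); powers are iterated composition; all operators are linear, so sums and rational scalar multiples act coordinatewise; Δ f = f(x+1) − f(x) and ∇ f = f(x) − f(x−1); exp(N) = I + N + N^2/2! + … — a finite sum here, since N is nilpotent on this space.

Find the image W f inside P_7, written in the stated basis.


order-1 term: 10x^3 + 15x^2 + x + 4
order-2 term: 15x^2 + 30x + 13
order-3 term: 10x + 15
order-4 term: 5/2
the series for exp(Δ) f terminates at order 4
exp(Δ) f = (5/2)x^4 + 10x^3 + (51/2)x^2 + 47x + 69/2

the result is g(x) = (5/2)x^4 + 10x^3 + (51/2)x^2 + 47x + 69/2


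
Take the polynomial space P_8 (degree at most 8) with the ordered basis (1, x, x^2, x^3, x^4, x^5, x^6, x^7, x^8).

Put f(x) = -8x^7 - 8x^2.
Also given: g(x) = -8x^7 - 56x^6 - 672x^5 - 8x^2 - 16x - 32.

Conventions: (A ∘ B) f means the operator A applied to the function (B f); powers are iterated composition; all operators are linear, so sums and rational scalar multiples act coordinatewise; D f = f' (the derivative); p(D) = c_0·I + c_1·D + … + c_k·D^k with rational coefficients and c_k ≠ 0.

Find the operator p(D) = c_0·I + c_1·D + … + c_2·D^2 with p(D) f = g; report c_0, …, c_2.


D^0 f = -8x^7 - 8x^2
D^1 f = -56x^6 - 16x
D^2 f = -336x^5 - 16
matching coefficients of g against c_0 f + c_1 Df + … from the top degree down determines the c_i
solution: c_0 = 1, c_1 = 1, c_2 = 2

c_0 = 1, c_1 = 1, c_2 = 2


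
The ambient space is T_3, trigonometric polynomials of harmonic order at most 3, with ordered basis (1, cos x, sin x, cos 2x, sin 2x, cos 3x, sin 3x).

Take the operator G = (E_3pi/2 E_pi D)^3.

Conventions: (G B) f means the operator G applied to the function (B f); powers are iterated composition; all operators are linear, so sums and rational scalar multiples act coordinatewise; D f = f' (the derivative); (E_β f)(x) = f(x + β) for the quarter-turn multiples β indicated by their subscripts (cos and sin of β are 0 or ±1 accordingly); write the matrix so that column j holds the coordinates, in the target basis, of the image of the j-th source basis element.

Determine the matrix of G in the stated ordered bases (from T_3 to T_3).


image of 1: 0
image of cos x: -cos x
image of sin x: -sin x
image of cos 2x: -8sin 2x
image of sin 2x: 8cos 2x
image of cos 3x: 27cos 3x
image of sin 3x: 27sin 3x
each image's coordinates form column j of the matrix

the matrix is [[0, 0, 0, 0, 0, 0, 0]; [0, -1, 0, 0, 0, 0, 0]; [0, 0, -1, 0, 0, 0, 0]; [0, 0, 0, 0, 8, 0, 0]; [0, 0, 0, -8, 0, 0, 0]; [0, 0, 0, 0, 0, 27, 0]; [0, 0, 0, 0, 0, 0, 27]] (rows listed top to bottom)


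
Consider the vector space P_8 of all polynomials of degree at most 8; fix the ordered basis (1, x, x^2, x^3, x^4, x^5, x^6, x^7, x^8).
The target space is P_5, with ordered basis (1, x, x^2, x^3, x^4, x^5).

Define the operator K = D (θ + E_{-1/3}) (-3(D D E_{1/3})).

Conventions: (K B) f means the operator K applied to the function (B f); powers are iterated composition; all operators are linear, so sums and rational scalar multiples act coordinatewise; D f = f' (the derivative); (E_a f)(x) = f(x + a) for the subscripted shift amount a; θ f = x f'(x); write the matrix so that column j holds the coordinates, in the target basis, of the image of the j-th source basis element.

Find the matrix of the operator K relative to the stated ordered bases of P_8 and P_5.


image of 1: 0
image of x: 0
image of x^2: 0
image of x^3: -36
image of x^4: -216x - 24
image of x^5: -720x^2 - 240x - 20
image of x^6: -1800x^3 - 1080x^2 - 240x - 40/3
image of x^7: -3780x^4 - 3360x^3 - 1260x^2 - (560/3)x - 70/9
image of x^8: -7056x^5 - 8400x^4 - 4480x^3 - 1120x^2 - (1120/9)x - 112/27
each image's coordinates form column j of the matrix

the matrix is [[0, 0, 0, -36, -24, -20, -40/3, -70/9, -112/27]; [0, 0, 0, 0, -216, -240, -240, -560/3, -1120/9]; [0, 0, 0, 0, 0, -720, -1080, -1260, -1120]; [0, 0, 0, 0, 0, 0, -1800, -3360, -4480]; [0, 0, 0, 0, 0, 0, 0, -3780, -8400]; [0, 0, 0, 0, 0, 0, 0, 0, -7056]] (rows listed top to bottom)


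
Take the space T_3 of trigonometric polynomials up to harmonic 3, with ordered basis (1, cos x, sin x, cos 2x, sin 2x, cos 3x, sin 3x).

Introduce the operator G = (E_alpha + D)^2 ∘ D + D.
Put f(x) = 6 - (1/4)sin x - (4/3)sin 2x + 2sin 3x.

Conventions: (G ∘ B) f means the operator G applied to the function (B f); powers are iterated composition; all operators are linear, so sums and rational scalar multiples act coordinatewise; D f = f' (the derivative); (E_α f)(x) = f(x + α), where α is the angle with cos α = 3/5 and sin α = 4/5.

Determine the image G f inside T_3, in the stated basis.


D f = -(1/4)cos x - (8/3)cos 2x + 6cos 3x
E_alpha D f = -(3/20)cos x + (1/5)sin x + (56/75)cos 2x + (64/25)sin 2x - (702/125)cos 3x - (264/125)sin 3x
D D f = (1/4)sin x + (16/3)sin 2x - 18sin 3x
(E_alpha + D) D f = -(3/20)cos x + (9/20)sin x + (56/75)cos 2x + (592/75)sin 2x - (702/125)cos 3x - (2514/125)sin 3x
E_alpha (E_alpha + D) D f = (27/100)cos x + (39/100)sin x + (13816/1875)cos 2x - (5488/1875)sin 2x - (28482/15625)cos 3x + (325026/15625)sin 3x
D (E_alpha + D) D f = (9/20)cos x + (3/20)sin x + (1184/75)cos 2x - (112/75)sin 2x - (7542/125)cos 3x + (2106/125)sin 3x
(E_alpha + D) (E_alpha + D) D f = (18/25)cos x + (27/50)sin x + (14472/625)cos 2x - (8288/1875)sin 2x - (971232/15625)cos 3x + (588276/15625)sin 3x
D f = -(1/4)cos x - (8/3)cos 2x + 6cos 3x
((E_alpha + D)^2 ∘ D + D) f = (47/100)cos x + (27/50)sin x + (38416/1875)cos 2x - (8288/1875)sin 2x - (877482/15625)cos 3x + (588276/15625)sin 3x

g(x) = (47/100)cos x + (27/50)sin x + (38416/1875)cos 2x - (8288/1875)sin 2x - (877482/15625)cos 3x + (588276/15625)sin 3x


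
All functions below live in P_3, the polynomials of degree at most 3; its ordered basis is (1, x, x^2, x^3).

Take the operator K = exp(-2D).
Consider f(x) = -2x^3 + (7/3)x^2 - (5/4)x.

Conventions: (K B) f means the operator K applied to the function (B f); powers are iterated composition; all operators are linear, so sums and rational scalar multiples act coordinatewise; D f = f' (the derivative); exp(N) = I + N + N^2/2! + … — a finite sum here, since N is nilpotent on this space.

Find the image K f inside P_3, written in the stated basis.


order-1 term: 12x^2 - (28/3)x + 5/2
order-2 term: -24x + 28/3
order-3 term: 16
the series for exp(-2D) f terminates at order 3
exp(-2D) f = -2x^3 + (43/3)x^2 - (415/12)x + 167/6

g(x) = -2x^3 + (43/3)x^2 - (415/12)x + 167/6


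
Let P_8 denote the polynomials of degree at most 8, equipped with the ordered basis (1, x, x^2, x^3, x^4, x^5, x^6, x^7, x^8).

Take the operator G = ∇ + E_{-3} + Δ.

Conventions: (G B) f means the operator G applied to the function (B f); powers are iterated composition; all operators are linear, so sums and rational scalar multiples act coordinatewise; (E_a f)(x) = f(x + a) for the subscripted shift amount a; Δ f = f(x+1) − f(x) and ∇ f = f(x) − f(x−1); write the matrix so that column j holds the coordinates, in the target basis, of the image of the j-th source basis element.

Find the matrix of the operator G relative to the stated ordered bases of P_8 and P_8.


the matrix is [[1, -1, 9, -25, 81, -241, 729, -2185, 6561]; [0, 1, -2, 27, -100, 405, -1446, 5103, -17480]; [0, 0, 1, -3, 54, -250, 1215, -5061, 20412]; [0, 0, 0, 1, -4, 90, -500, 2835, -13496]; [0, 0, 0, 0, 1, -5, 135, -875, 5670]; [0, 0, 0, 0, 0, 1, -6, 189, -1400]; [0, 0, 0, 0, 0, 0, 1, -7, 252]; [0, 0, 0, 0, 0, 0, 0, 1, -8]; [0, 0, 0, 0, 0, 0, 0, 0, 1]] (rows listed top to bottom)

image of 1: 1
image of x: x - 1
image of x^2: x^2 - 2x + 9
image of x^3: x^3 - 3x^2 + 27x - 25
image of x^4: x^4 - 4x^3 + 54x^2 - 100x + 81
image of x^5: x^5 - 5x^4 + 90x^3 - 250x^2 + 405x - 241
image of x^6: x^6 - 6x^5 + 135x^4 - 500x^3 + 1215x^2 - 1446x + 729
image of x^7: x^7 - 7x^6 + 189x^5 - 875x^4 + 2835x^3 - 5061x^2 + 5103x - 2185
image of x^8: x^8 - 8x^7 + 252x^6 - 1400x^5 + 5670x^4 - 13496x^3 + 20412x^2 - 17480x + 6561
each image's coordinates form column j of the matrix


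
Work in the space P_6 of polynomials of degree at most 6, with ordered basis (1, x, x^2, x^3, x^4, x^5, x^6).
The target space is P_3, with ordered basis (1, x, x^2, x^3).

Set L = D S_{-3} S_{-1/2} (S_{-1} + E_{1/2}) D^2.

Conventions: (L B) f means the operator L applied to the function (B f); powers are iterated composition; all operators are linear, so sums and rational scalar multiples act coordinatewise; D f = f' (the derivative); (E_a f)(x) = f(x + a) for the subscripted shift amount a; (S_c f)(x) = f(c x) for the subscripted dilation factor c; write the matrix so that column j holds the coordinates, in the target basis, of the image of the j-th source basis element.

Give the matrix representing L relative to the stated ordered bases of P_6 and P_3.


image of 1: 0
image of x: 0
image of x^2: 0
image of x^3: 0
image of x^4: 108x + 18
image of x^5: 135x + 45/2
image of x^6: 1215x^3 + (1215/2)x^2 + (405/2)x + 45/2
each image's coordinates form column j of the matrix

the matrix is [[0, 0, 0, 0, 18, 45/2, 45/2]; [0, 0, 0, 0, 108, 135, 405/2]; [0, 0, 0, 0, 0, 0, 1215/2]; [0, 0, 0, 0, 0, 0, 1215]] (rows listed top to bottom)


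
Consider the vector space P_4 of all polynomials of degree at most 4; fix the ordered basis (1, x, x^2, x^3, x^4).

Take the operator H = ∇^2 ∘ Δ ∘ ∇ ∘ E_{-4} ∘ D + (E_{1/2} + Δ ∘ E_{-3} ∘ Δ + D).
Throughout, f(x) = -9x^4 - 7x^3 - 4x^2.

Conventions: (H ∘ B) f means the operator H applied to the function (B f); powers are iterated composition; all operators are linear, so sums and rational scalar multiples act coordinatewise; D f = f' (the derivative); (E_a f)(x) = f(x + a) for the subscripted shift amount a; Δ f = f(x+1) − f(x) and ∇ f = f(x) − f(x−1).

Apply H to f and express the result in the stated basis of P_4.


g(x) = -9x^4 - 61x^3 - 157x^2 + (1473/4)x - 6023/16

D f = -36x^3 - 21x^2 - 8x
E_{-4} D f = -36x^3 + 411x^2 - 1568x + 2000
∇ E_{-4} D f = -108x^2 + 930x - 2015
Δ (∇ ∘ E_{-4} ∘ D) f = -216x + 822
∇ Δ (∇ ∘ E_{-4} ∘ D) f = -216
∇ ∇ Δ (∇ ∘ E_{-4} ∘ D) f = 0
E_{1/2} f = -9x^4 - 25x^3 - 28x^2 - (55/4)x - 39/16
Δ f = -36x^3 - 75x^2 - 65x - 20
E_{-3} Δ f = -36x^3 + 249x^2 - 587x + 472
Δ E_{-3} Δ f = -108x^2 + 390x - 374
D f = -36x^3 - 21x^2 - 8x
(E_{1/2} + Δ ∘ E_{-3} ∘ Δ + D) f = -9x^4 - 61x^3 - 157x^2 + (1473/4)x - 6023/16
(∇^2 ∘ Δ ∘ ∇ ∘ E_{-4} ∘ D + (E_{1/2} + Δ ∘ E_{-3} ∘ Δ + D)) f = -9x^4 - 61x^3 - 157x^2 + (1473/4)x - 6023/16


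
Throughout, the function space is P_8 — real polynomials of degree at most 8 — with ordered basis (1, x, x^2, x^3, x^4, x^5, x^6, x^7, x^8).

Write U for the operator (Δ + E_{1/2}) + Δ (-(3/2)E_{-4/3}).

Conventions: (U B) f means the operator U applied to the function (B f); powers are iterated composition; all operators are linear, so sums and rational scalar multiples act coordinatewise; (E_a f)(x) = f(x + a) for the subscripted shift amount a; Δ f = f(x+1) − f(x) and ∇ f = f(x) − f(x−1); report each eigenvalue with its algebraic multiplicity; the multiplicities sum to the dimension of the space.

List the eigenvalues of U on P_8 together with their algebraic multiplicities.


λ = 1 (multiplicity 9)

image of 1: 1
image of x: x
image of x^2: x^2 + 15/4
image of x^3: x^3 + (45/4)x - 19/8
image of x^4: x^4 + (45/2)x^2 - (19/2)x + 833/144
image of x^5: x^5 + (75/2)x^3 - (95/4)x^2 + (4165/144)x - 4565/864
image of x^6: x^6 + (225/4)x^4 - (95/2)x^3 + (4165/48)x^2 - (4565/144)x + 16315/1728
image of x^7: x^7 + (315/4)x^5 - (665/8)x^4 + (29155/144)x^3 - (31955/288)x^2 + (114205/1728)x - 318157/31104
image of x^8: x^8 + 105x^6 - 133x^5 + (29155/72)x^4 - (31955/108)x^3 + (114205/432)x^2 - (318157/3888)x + 2983513/186624
the matrix is upper triangular; its diagonal is (1, 1, 1, 1, 1, 1, 1, 1, 1)
for a triangular matrix the eigenvalues are the diagonal entries, with algebraic multiplicity their repetition count


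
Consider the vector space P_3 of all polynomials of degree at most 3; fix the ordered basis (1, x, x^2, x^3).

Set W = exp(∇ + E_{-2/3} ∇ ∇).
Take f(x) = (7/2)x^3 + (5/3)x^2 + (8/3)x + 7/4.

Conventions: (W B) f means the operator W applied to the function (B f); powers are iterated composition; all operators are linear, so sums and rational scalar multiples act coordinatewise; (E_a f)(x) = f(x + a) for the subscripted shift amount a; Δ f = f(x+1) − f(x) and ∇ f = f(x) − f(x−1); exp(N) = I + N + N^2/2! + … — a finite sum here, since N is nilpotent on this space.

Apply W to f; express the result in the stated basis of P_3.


order-1 term: (21/2)x^2 + (83/6)x - 163/6
order-2 term: (21/2)x + 73/6
order-3 term: 7/2
the series for exp(∇ + E_{-2/3} ∇ ∇) f terminates at order 3
exp(∇ + E_{-2/3} ∇ ∇) f = (7/2)x^3 + (73/6)x^2 + 27x - 39/4

g(x) = (7/2)x^3 + (73/6)x^2 + 27x - 39/4
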